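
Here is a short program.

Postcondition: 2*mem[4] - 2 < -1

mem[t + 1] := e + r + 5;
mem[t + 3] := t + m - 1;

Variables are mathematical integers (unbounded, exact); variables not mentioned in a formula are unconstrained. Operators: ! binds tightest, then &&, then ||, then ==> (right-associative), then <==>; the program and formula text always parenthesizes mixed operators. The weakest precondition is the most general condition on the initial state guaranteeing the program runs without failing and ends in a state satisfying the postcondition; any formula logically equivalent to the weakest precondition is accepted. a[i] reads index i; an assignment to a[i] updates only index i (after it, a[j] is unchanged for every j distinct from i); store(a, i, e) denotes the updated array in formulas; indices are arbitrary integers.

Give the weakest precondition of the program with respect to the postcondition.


Working backward. After the program, the postcondition 2*mem[4] - 2 < -1 must hold; in canonical form it is 2*mem[4] < 1.
Before mem[t + 3] := t + m - 1: 2*store(mem, t + 3, m + t - 1)[4] < 1
Before mem[t + 1] := e + r + 5: 2*store(store(mem, t + 1, e + r + 5), t + 3, m + t - 1)[4] < 1
Answer: WP = 2*store(store(mem, t + 1, e + r + 5), t + 3, m + t - 1)[4] < 1


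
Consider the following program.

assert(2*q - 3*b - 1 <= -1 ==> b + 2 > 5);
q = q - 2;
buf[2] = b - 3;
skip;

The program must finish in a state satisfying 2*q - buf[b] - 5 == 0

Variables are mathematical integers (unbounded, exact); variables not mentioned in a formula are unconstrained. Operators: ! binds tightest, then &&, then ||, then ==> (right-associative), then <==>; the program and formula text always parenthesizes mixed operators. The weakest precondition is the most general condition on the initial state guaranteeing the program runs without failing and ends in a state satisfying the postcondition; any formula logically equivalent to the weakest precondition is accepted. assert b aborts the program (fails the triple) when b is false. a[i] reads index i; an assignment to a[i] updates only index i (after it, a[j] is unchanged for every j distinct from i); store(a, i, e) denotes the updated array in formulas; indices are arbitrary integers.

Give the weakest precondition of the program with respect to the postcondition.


Working backward. After the program, the postcondition 2*q - buf[b] - 5 == 0 must hold; in canonical form it is 2*q == buf[b] + 5.
Before skip: 2*q == buf[b] + 5
Before buf[2] := b - 3: 2*q == store(buf, 2, b - 3)[b] + 5
Before q := q - 2: 2*q == store(buf, 2, b - 3)[b] + 9
Before assert 2*q - 3*b - 1 <= -1 ==> b + 2 > 5: (2*q <= 3*b ==> b > 3) && 2*q == store(buf, 2, b - 3)[b] + 9
Answer: WP = (2*q <= 3*b ==> b > 3) && 2*q == store(buf, 2, b - 3)[b] + 9


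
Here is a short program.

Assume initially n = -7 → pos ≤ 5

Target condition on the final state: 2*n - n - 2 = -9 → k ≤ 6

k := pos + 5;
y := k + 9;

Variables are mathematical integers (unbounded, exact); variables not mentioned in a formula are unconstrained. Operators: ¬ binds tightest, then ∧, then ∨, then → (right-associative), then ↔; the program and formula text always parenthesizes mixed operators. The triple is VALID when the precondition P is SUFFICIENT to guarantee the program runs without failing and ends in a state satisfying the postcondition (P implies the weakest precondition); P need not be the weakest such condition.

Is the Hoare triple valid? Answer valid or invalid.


Working backward. After the program, the postcondition 2*n - n - 2 = -9 → k ≤ 6 must hold; in canonical form it is n = -7 → k ≤ 6.
Before y := k + 9: n = -7 → k ≤ 6
Before k := pos + 5: n = -7 → pos ≤ 1
The weakest precondition is n = -7 → pos ≤ 1.
Check whether n = -7 → pos ≤ 5 implies it.
Countermodel: at the initial state n = -7, pos = 2, the precondition holds but the weakest precondition fails.
Answer: invalid


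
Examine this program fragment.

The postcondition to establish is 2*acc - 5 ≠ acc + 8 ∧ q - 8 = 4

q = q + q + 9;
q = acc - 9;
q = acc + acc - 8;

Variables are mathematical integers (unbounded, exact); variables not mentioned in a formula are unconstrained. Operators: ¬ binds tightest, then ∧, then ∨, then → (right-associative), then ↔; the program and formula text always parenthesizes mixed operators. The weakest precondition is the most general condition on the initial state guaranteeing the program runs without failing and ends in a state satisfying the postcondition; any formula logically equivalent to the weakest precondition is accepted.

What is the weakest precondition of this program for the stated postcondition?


Working backward. After the program, the postcondition 2*acc - 5 ≠ acc + 8 ∧ q - 8 = 4 must hold; in canonical form it is acc ≠ 13 ∧ q = 12.
Before q := acc + acc - 8: acc ≠ 13 ∧ 2*acc = 20
Before q := acc - 9: acc ≠ 13 ∧ 2*acc = 20
Before q := q + q + 9: acc ≠ 13 ∧ 2*acc = 20
Answer: WP = acc ≠ 13 ∧ 2*acc = 20


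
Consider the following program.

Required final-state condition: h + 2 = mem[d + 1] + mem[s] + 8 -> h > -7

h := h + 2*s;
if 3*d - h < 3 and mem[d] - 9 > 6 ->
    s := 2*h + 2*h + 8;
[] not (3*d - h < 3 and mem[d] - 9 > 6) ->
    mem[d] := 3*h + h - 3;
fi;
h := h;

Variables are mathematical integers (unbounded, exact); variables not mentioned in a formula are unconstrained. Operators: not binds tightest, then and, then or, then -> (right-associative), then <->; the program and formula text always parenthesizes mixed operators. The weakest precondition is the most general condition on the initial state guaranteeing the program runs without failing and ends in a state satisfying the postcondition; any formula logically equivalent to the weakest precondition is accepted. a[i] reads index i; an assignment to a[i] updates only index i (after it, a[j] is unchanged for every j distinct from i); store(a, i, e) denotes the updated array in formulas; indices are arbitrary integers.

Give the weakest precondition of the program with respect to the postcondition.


Working backward. After the program, the postcondition h + 2 = mem[d + 1] + mem[s] + 8 -> h > -7 must hold; in canonical form it is h = mem[d + 1] + mem[s] + 6 -> h > -7.
Before h := h: h = mem[d + 1] + mem[s] + 6 -> h > -7
Then branch requires h = mem[4*h + 8] + mem[d + 1] + 6 -> h > -7; else branch requires h = store(mem, d, 4*h - 3)[d + 1] + store(mem, d, 4*h - 3)[s] + 6 -> h > -7.
Before the if: ((3*d < h + 3 and mem[d] > 15) -> (h = mem[4*h + 8] + mem[d + 1] + 6 -> h > -7)) and ((not (3*d < h + 3 and mem[d] > 15)) -> (h = store(mem, d, 4*h - 3)[d + 1] + store(mem, d, 4*h - 3)[s] + 6 -> h > -7))
Before h := h + 2*s: ((3*d < h + 2*s + 3 and mem[d] > 15) -> (h + 2*s = mem[4*h + 8*s + 8] + mem[d + 1] + 6 -> h + 2*s > -7)) and ((not (3*d < h + 2*s + 3 and mem[d] > 15)) -> (h + 2*s = store(mem, d, 4*h + 8*s - 3)[d + 1] + store(mem, d, 4*h + 8*s - 3)[s] + 6 -> h + 2*s > -7))
Answer: WP = ((3*d < h + 2*s + 3 and mem[d] > 15) -> (h + 2*s = mem[4*h + 8*s + 8] + mem[d + 1] + 6 -> h + 2*s > -7)) and ((not (3*d < h + 2*s + 3 and mem[d] > 15)) -> (h + 2*s = store(mem, d, 4*h + 8*s - 3)[d + 1] + store(mem, d, 4*h + 8*s - 3)[s] + 6 -> h + 2*s > -7))


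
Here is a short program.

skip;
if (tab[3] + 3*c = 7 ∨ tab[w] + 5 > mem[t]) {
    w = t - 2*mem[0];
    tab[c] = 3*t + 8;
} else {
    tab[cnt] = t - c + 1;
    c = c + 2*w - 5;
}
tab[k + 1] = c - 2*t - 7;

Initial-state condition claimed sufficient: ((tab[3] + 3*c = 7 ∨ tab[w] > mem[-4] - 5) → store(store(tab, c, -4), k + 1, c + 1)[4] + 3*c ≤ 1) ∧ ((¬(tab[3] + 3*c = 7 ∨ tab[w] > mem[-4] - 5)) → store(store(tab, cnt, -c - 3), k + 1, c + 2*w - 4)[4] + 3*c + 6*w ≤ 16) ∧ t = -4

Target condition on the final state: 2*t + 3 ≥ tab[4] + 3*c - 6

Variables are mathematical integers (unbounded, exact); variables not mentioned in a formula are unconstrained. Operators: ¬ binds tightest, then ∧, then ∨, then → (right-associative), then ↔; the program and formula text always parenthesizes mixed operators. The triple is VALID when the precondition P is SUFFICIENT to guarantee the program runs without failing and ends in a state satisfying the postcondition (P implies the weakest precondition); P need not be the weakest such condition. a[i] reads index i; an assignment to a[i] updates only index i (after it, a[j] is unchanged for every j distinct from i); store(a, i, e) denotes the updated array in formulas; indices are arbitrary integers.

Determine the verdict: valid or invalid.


Working backward. After the program, the postcondition 2*t + 3 ≥ tab[4] + 3*c - 6 must hold; in canonical form it is 2*t ≥ tab[4] + 3*c - 9.
Before tab[k + 1] := c - 2*t - 7: 2*t ≥ store(tab, k + 1, c - 2*t - 7)[4] + 3*c - 9
Then branch requires 2*t ≥ store(store(tab, c, 3*t + 8), k + 1, c - 2*t - 7)[4] + 3*c - 9; else branch requires 2*t ≥ store(store(tab, cnt, -c + t + 1), k + 1, c - 2*t + 2*w - 12)[4] + 3*c + 6*w - 24.
Before the if: ((tab[3] + 3*c = 7 ∨ tab[w] > mem[t] - 5) → 2*t ≥ store(store(tab, c, 3*t + 8), k + 1, c - 2*t - 7)[4] + 3*c - 9) ∧ ((¬(tab[3] + 3*c = 7 ∨ tab[w] > mem[t] - 5)) → 2*t ≥ store(store(tab, cnt, -c + t + 1), k + 1, c - 2*t + 2*w - 12)[4] + 3*c + 6*w - 24)
Before skip: ((tab[3] + 3*c = 7 ∨ tab[w] > mem[t] - 5) → 2*t ≥ store(store(tab, c, 3*t + 8), k + 1, c - 2*t - 7)[4] + 3*c - 9) ∧ ((¬(tab[3] + 3*c = 7 ∨ tab[w] > mem[t] - 5)) → 2*t ≥ store(store(tab, cnt, -c + t + 1), k + 1, c - 2*t + 2*w - 12)[4] + 3*c + 6*w - 24)
The weakest precondition is ((tab[3] + 3*c = 7 ∨ tab[w] > mem[t] - 5) → 2*t ≥ store(store(tab, c, 3*t + 8), k + 1, c - 2*t - 7)[4] + 3*c - 9) ∧ ((¬(tab[3] + 3*c = 7 ∨ tab[w] > mem[t] - 5)) → 2*t ≥ store(store(tab, cnt, -c + t + 1), k + 1, c - 2*t + 2*w - 12)[4] + 3*c + 6*w - 24).
Check whether ((tab[3] + 3*c = 7 ∨ tab[w] > mem[-4] - 5) → store(store(tab, c, -4), k + 1, c + 1)[4] + 3*c ≤ 1) ∧ ((¬(tab[3] + 3*c = 7 ∨ tab[w] > mem[-4] - 5)) → store(store(tab, cnt, -c - 3), k + 1, c + 2*w - 4)[4] + 3*c + 6*w ≤ 16) ∧ t = -4 implies it.
Every state satisfying the precondition satisfies the weakest precondition: the implication holds.
Answer: valid


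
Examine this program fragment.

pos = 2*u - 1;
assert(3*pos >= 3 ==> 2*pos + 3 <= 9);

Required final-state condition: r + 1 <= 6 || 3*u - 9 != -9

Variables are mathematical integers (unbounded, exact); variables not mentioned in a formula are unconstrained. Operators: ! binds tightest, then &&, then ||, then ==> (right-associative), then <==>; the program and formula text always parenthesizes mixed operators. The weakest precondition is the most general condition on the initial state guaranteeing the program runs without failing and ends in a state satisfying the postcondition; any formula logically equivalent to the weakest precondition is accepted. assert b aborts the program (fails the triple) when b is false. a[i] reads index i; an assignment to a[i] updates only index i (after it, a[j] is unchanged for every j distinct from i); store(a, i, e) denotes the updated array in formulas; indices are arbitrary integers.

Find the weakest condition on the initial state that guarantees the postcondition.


Working backward. After the program, the postcondition r + 1 <= 6 || 3*u - 9 != -9 must hold; in canonical form it is r <= 5 || 3*u != 0.
Before assert 3*pos >= 3 ==> 2*pos + 3 <= 9: (3*pos >= 3 ==> 2*pos <= 6) && (r <= 5 || 3*u != 0)
Before pos := 2*u - 1: (6*u >= 6 ==> 4*u <= 8) && (r <= 5 || 3*u != 0)
Answer: WP = (6*u >= 6 ==> 4*u <= 8) && (r <= 5 || 3*u != 0)


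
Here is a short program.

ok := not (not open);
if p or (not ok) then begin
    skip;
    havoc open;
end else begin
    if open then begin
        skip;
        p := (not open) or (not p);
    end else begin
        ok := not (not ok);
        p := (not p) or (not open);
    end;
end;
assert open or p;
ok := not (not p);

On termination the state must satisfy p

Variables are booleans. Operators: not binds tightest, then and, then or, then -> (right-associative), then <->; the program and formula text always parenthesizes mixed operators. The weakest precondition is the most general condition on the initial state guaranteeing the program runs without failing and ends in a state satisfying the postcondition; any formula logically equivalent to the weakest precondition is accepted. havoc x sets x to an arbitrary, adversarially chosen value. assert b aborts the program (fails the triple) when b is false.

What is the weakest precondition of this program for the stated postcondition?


Working backward. After the program, p must hold.
Before ok := not (not p): p
Before assert open or p: (open or p) and p
Then branch requires p; else branch requires (open -> ((not open) or (not p))) and ((not open) -> ((not p) or (not open))).
Before the if: ((p or (not ok)) -> p) and ((not (p or (not ok))) -> ((open -> ((not open) or (not p))) and ((not open) -> ((not p) or (not open)))))
Before ok := not (not open): ((p or (not open)) -> p) and ((not (p or (not open))) -> ((open -> ((not open) or (not p))) and ((not open) -> ((not p) or (not open)))))
Answer: WP = ((p or (not open)) -> p) and ((not (p or (not open))) -> ((open -> ((not open) or (not p))) and ((not open) -> ((not p) or (not open)))))


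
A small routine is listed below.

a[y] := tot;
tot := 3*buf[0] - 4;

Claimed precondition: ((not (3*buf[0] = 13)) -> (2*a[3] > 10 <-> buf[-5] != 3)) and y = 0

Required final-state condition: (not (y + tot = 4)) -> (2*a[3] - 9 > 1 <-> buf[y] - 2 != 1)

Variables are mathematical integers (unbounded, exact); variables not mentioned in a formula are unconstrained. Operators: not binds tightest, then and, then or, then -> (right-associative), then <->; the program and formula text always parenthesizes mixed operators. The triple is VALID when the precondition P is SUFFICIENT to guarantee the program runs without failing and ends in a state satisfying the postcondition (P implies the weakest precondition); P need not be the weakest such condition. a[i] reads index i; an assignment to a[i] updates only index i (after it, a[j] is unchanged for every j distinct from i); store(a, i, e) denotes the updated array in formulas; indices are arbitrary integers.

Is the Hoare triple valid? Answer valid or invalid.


Working backward. After the program, the postcondition (not (y + tot = 4)) -> (2*a[3] - 9 > 1 <-> buf[y] - 2 != 1) must hold; in canonical form it is (not (tot + y = 4)) -> (2*a[3] > 10 <-> buf[y] != 3).
Before tot := 3*buf[0] - 4: (not (3*buf[0] + y = 8)) -> (2*a[3] > 10 <-> buf[y] != 3)
Before a[y] := tot: (not (3*buf[0] + y = 8)) -> (2*store(a, y, tot)[3] > 10 <-> buf[y] != 3)
The weakest precondition is (not (3*buf[0] + y = 8)) -> (2*store(a, y, tot)[3] > 10 <-> buf[y] != 3).
Check whether ((not (3*buf[0] = 13)) -> (2*a[3] > 10 <-> buf[-5] != 3)) and y = 0 implies it.
Countermodel: at the initial state a = {[-5] = 6, [0] = 6, [3] = 6, elsewhere 6}, buf = {[-5] = 2, [0] = 3, [3] = 3, elsewhere 3}, tot = 0, y = 0, the precondition holds but the weakest precondition fails.
Answer: invalid


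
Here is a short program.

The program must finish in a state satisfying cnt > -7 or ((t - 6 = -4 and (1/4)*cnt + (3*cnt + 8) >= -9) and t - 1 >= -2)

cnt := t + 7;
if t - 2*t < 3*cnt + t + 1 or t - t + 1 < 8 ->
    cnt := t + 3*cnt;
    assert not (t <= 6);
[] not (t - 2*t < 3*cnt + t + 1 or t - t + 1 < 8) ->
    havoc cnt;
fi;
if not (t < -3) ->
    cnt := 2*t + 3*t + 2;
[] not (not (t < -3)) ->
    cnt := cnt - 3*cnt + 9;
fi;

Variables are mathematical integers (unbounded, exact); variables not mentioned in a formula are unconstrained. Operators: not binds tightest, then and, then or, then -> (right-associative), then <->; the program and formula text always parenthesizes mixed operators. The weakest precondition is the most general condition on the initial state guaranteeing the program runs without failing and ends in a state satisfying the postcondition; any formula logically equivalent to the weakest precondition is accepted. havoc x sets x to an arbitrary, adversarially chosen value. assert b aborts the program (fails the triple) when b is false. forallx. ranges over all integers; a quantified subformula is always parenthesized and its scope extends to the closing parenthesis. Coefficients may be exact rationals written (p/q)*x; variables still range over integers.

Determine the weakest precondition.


Working backward. After the program, the postcondition cnt > -7 or ((t - 6 = -4 and (1/4)*cnt + (3*cnt + 8) >= -9) and t - 1 >= -2) must hold; in canonical form it is cnt > -7 or (t = 2 and (13/4)*cnt >= -17 and t >= -1).
Then branch requires 5*t > -9 or (t = 2 and (65/4)*t >= -47/2 and t >= -1); else branch requires 2*cnt < 16 or (t = 2 and (13/2)*cnt <= 185/4 and t >= -1).
Before the if: ((not (t < -3)) -> (5*t > -9 or (t = 2 and (65/4)*t >= -47/2 and t >= -1))) and (t < -3 -> (2*cnt < 16 or (t = 2 and (13/2)*cnt <= 185/4 and t >= -1)))
Then branch requires (not (t <= 6)) and ((not (t < -3)) -> (5*t > -9 or (t = 2 and (65/4)*t >= -47/2 and t >= -1))) and (t < -3 -> (6*cnt + 2*t < 16 or (t = 2 and (39/2)*cnt + (13/2)*t <= 185/4 and t >= -1))); else branch requires forall cnt_1. (((not (t < -3)) -> (5*t > -9 or (t = 2 and (65/4)*t >= -47/2 and t >= -1))) and (t < -3 -> (2*cnt_1 < 16 or (t = 2 and (13/2)*cnt_1 <= 185/4 and t >= -1)))).
Before the if: (not (t <= 6)) and ((not (t < -3)) -> (5*t > -9 or (t = 2 and (65/4)*t >= -47/2 and t >= -1))) and (t < -3 -> (6*cnt + 2*t < 16 or (t = 2 and (39/2)*cnt + (13/2)*t <= 185/4 and t >= -1)))
Before cnt := t + 7: (not (t <= 6)) and ((not (t < -3)) -> (5*t > -9 or (t = 2 and (65/4)*t >= -47/2 and t >= -1))) and (t < -3 -> (8*t < -26 or (t = 2 and 26*t <= -361/4 and t >= -1)))
Answer: WP = (not (t <= 6)) and ((not (t < -3)) -> (5*t > -9 or (t = 2 and (65/4)*t >= -47/2 and t >= -1))) and (t < -3 -> (8*t < -26 or (t = 2 and 26*t <= -361/4 and t >= -1)))


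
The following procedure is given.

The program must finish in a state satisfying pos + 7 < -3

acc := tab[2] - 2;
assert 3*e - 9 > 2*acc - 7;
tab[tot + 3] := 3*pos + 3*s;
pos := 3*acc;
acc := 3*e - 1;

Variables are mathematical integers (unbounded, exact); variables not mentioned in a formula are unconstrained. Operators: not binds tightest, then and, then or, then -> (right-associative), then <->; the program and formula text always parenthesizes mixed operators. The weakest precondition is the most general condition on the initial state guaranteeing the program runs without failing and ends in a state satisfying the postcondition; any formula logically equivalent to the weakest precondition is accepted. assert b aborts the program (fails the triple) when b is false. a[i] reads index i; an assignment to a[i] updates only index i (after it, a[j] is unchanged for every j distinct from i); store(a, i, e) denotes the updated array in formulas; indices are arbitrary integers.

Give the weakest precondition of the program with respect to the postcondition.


Working backward. After the program, the postcondition pos + 7 < -3 must hold; in canonical form it is pos < -10.
Before acc := 3*e - 1: pos < -10
Before pos := 3*acc: 3*acc < -10
Before tab[tot + 3] := 3*pos + 3*s: 3*acc < -10
Before assert 3*e - 9 > 2*acc - 7: 3*e > 2*acc + 2 and 3*acc < -10
Before acc := tab[2] - 2: 3*e > 2*tab[2] - 2 and 3*tab[2] < -4
Answer: WP = 3*e > 2*tab[2] - 2 and 3*tab[2] < -4


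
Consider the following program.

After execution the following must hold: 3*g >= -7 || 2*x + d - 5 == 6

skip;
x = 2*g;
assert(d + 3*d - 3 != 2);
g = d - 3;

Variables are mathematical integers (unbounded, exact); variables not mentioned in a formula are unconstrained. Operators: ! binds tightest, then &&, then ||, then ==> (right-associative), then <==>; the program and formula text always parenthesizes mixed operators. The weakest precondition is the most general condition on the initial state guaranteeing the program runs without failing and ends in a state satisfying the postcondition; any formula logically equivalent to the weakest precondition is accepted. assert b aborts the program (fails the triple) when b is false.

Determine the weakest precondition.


Working backward. After the program, the postcondition 3*g >= -7 || 2*x + d - 5 == 6 must hold; in canonical form it is 3*g >= -7 || d + 2*x == 11.
Before g := d - 3: 3*d >= 2 || d + 2*x == 11
Before assert d + 3*d - 3 != 2: 4*d != 5 && (3*d >= 2 || d + 2*x == 11)
Before x := 2*g: 4*d != 5 && (3*d >= 2 || d + 4*g == 11)
Before skip: 4*d != 5 && (3*d >= 2 || d + 4*g == 11)
Answer: WP = 4*d != 5 && (3*d >= 2 || d + 4*g == 11)


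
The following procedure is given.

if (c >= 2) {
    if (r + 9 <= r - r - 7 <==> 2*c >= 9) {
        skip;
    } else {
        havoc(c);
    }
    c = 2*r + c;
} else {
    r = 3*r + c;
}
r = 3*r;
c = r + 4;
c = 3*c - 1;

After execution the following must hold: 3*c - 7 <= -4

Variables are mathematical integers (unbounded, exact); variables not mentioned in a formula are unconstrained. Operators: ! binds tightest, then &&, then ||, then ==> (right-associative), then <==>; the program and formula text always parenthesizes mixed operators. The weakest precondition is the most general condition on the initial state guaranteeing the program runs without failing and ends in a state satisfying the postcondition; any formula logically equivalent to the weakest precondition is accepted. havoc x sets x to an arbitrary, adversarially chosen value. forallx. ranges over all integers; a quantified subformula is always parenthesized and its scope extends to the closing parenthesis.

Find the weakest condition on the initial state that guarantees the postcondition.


Working backward. After the program, the postcondition 3*c - 7 <= -4 must hold; in canonical form it is 3*c <= 3.
Before c := 3*c - 1: 9*c <= 6
Before c := r + 4: 9*r <= -30
Before r := 3*r: 27*r <= -30
Then branch requires ((r <= -16 <==> 2*c >= 9) ==> 27*r <= -30) && ((!(r <= -16 <==> 2*c >= 9)) ==> 27*r <= -30); else branch requires 27*c + 81*r <= -30.
Before the if: (c >= 2 ==> (((r <= -16 <==> 2*c >= 9) ==> 27*r <= -30) && ((!(r <= -16 <==> 2*c >= 9)) ==> 27*r <= -30))) && ((!(c >= 2)) ==> 27*c + 81*r <= -30)
Answer: WP = (c >= 2 ==> (((r <= -16 <==> 2*c >= 9) ==> 27*r <= -30) && ((!(r <= -16 <==> 2*c >= 9)) ==> 27*r <= -30))) && ((!(c >= 2)) ==> 27*c + 81*r <= -30)


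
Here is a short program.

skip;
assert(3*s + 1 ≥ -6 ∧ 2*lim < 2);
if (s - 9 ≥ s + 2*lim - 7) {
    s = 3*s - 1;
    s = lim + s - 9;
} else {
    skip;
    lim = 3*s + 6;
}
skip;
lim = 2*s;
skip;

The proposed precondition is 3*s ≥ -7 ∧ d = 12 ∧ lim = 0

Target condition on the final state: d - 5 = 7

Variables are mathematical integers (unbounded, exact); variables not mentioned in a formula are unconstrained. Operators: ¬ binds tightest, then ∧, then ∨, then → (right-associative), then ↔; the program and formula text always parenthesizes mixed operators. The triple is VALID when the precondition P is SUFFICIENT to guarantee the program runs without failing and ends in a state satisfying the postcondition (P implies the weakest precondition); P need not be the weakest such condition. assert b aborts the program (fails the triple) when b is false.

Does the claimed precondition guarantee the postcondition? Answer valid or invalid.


Working backward. After the program, the postcondition d - 5 = 7 must hold; in canonical form it is d = 12.
Before skip: d = 12
Before lim := 2*s: d = 12
Before skip: d = 12
Then branch requires d = 12; else branch requires d = 12.
Before the if: (2*lim ≤ -2 → d = 12) ∧ ((¬(2*lim ≤ -2)) → d = 12)
Before assert 3*s + 1 ≥ -6 ∧ 2*lim < 2: 3*s ≥ -7 ∧ 2*lim < 2 ∧ (2*lim ≤ -2 → d = 12) ∧ ((¬(2*lim ≤ -2)) → d = 12)
Before skip: 3*s ≥ -7 ∧ 2*lim < 2 ∧ (2*lim ≤ -2 → d = 12) ∧ ((¬(2*lim ≤ -2)) → d = 12)
The weakest precondition is 3*s ≥ -7 ∧ 2*lim < 2 ∧ (2*lim ≤ -2 → d = 12) ∧ ((¬(2*lim ≤ -2)) → d = 12).
Check whether 3*s ≥ -7 ∧ d = 12 ∧ lim = 0 implies it.
Every state satisfying the precondition satisfies the weakest precondition: the implication holds.
Answer: valid


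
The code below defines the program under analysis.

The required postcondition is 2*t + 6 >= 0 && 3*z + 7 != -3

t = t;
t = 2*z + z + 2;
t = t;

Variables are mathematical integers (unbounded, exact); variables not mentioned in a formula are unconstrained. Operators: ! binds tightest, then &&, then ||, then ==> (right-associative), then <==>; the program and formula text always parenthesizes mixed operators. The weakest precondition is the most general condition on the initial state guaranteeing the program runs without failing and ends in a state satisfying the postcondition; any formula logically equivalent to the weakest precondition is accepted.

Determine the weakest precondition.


Working backward. After the program, the postcondition 2*t + 6 >= 0 && 3*z + 7 != -3 must hold; in canonical form it is 2*t >= -6 && 3*z != -10.
Before t := t: 2*t >= -6 && 3*z != -10
Before t := 2*z + z + 2: 6*z >= -10 && 3*z != -10
Before t := t: 6*z >= -10 && 3*z != -10
Answer: WP = 6*z >= -10 && 3*z != -10


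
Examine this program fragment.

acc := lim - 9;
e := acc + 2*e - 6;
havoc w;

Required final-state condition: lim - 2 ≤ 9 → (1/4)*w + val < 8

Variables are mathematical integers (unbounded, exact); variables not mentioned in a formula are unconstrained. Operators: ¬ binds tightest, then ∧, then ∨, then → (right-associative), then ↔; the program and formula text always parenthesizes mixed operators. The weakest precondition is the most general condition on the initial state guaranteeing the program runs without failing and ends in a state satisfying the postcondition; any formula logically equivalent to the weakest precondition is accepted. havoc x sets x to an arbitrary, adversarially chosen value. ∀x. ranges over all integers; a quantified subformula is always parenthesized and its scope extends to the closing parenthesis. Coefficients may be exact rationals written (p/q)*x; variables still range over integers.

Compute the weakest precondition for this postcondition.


Working backward. After the program, the postcondition lim - 2 ≤ 9 → (1/4)*w + val < 8 must hold; in canonical form it is lim ≤ 11 → val + (1/4)*w < 8.
Before havoc w: ∀w_1. (lim ≤ 11 → val + (1/4)*w_1 < 8)
Before e := acc + 2*e - 6: ∀w_1. (lim ≤ 11 → val + (1/4)*w_1 < 8)
Before acc := lim - 9: ∀w_1. (lim ≤ 11 → val + (1/4)*w_1 < 8)
Answer: WP = ∀w_1. (lim ≤ 11 → val + (1/4)*w_1 < 8)


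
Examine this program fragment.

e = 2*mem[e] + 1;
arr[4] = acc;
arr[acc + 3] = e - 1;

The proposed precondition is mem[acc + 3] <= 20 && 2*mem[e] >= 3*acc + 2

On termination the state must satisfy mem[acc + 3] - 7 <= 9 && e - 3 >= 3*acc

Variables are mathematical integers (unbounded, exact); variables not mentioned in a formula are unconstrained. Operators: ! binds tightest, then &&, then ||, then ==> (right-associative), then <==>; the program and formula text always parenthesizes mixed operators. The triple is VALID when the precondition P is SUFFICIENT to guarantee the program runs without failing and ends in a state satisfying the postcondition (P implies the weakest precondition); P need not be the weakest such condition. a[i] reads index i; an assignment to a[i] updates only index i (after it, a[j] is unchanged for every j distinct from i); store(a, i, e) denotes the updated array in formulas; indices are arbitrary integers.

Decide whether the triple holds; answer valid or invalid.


Working backward. After the program, the postcondition mem[acc + 3] - 7 <= 9 && e - 3 >= 3*acc must hold; in canonical form it is mem[acc + 3] <= 16 && e >= 3*acc + 3.
Before arr[acc + 3] := e - 1: mem[acc + 3] <= 16 && e >= 3*acc + 3
Before arr[4] := acc: mem[acc + 3] <= 16 && e >= 3*acc + 3
Before e := 2*mem[e] + 1: mem[acc + 3] <= 16 && 2*mem[e] >= 3*acc + 2
The weakest precondition is mem[acc + 3] <= 16 && 2*mem[e] >= 3*acc + 2.
Check whether mem[acc + 3] <= 20 && 2*mem[e] >= 3*acc + 2 implies it.
Countermodel: at the initial state acc = 0, e = 4, mem = {[3] = 17, [4] = 1, elsewhere 17}, the precondition holds but the weakest precondition fails.
Answer: invalid


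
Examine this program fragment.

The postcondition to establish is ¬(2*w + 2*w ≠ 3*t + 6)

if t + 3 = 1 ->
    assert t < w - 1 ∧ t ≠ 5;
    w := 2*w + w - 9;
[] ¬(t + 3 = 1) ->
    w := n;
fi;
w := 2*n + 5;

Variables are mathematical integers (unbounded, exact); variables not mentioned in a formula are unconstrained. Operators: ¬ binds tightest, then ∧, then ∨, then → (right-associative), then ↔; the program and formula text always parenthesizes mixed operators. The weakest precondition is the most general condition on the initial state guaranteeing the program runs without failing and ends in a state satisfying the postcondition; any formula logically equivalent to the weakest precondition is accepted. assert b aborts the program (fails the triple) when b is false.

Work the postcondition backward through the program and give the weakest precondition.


Working backward. After the program, the postcondition ¬(2*w + 2*w ≠ 3*t + 6) must hold; in canonical form it is ¬(4*w ≠ 3*t + 6).
Before w := 2*n + 5: ¬(8*n ≠ 3*t - 14)
Then branch requires t < w - 1 ∧ t ≠ 5 ∧ (¬(8*n ≠ 3*t - 14)); else branch requires ¬(8*n ≠ 3*t - 14).
Before the if: (t = -2 → (t < w - 1 ∧ t ≠ 5 ∧ (¬(8*n ≠ 3*t - 14)))) ∧ ((¬(t = -2)) → (¬(8*n ≠ 3*t - 14)))
Answer: WP = (t = -2 → (t < w - 1 ∧ t ≠ 5 ∧ (¬(8*n ≠ 3*t - 14)))) ∧ ((¬(t = -2)) → (¬(8*n ≠ 3*t - 14)))


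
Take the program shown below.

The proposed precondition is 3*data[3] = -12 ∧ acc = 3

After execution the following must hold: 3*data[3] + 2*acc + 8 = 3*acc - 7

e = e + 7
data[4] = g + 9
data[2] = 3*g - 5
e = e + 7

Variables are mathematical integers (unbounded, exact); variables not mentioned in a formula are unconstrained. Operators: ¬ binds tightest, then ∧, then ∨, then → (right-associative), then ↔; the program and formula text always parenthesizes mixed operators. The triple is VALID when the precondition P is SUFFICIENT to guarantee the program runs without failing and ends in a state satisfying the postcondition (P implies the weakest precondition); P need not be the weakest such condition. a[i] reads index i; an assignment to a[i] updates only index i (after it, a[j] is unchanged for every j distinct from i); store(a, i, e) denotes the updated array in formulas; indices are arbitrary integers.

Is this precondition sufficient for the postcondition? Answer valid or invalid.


Working backward. After the program, the postcondition 3*data[3] + 2*acc + 8 = 3*acc - 7 must hold; in canonical form it is 3*data[3] = acc - 15.
Before e := e + 7: 3*data[3] = acc - 15
Before data[2] := 3*g - 5: 3*data[3] = acc - 15
Before data[4] := g + 9: 3*data[3] = acc - 15
Before e := e + 7: 3*data[3] = acc - 15
The weakest precondition is 3*data[3] = acc - 15.
Check whether 3*data[3] = -12 ∧ acc = 3 implies it.
Every state satisfying the precondition satisfies the weakest precondition: the implication holds.
Answer: valid


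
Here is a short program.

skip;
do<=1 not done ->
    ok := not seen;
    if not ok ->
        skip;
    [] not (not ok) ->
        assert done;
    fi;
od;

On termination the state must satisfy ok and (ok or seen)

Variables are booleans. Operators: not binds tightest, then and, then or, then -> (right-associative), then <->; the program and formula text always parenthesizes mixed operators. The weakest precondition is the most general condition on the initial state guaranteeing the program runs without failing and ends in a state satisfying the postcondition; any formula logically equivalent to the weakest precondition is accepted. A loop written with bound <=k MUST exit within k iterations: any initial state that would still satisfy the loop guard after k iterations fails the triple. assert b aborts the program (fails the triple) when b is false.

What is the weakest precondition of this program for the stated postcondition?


Working backward. After the program, ok and (ok or seen) must hold.
Before the loop (bound <=1), unroll the exhaustion recursion (WP_0 = exit-now case; WP_j = one more guarded iteration, up to j = 1):
  WP_0: done and ok and (ok or seen)
  WP_1: ((not done) -> ((seen -> (done and (not seen))) and ((not seen) -> (done and (not seen))))) and (done -> (ok and (ok or seen)))
So before the loop: ((not done) -> ((seen -> (done and (not seen))) and ((not seen) -> (done and (not seen))))) and (done -> (ok and (ok or seen)))
Before skip: ((not done) -> ((seen -> (done and (not seen))) and ((not seen) -> (done and (not seen))))) and (done -> (ok and (ok or seen)))
Answer: WP = ((not done) -> ((seen -> (done and (not seen))) and ((not seen) -> (done and (not seen))))) and (done -> (ok and (ok or seen)))


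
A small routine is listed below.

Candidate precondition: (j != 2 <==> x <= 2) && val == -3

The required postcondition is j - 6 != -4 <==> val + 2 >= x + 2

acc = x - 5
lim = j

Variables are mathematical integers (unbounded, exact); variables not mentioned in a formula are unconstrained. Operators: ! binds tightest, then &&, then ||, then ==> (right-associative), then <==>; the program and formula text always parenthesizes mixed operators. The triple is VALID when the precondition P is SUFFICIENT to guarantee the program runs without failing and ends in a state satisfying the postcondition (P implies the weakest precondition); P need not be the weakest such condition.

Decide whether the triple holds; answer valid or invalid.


Working backward. After the program, the postcondition j - 6 != -4 <==> val + 2 >= x + 2 must hold; in canonical form it is j != 2 <==> val >= x.
Before lim := j: j != 2 <==> val >= x
Before acc := x - 5: j != 2 <==> val >= x
The weakest precondition is j != 2 <==> val >= x.
Check whether (j != 2 <==> x <= 2) && val == -3 implies it.
Countermodel: at the initial state j = 3, val = -3, x = 0, the precondition holds but the weakest precondition fails.
Answer: invalid


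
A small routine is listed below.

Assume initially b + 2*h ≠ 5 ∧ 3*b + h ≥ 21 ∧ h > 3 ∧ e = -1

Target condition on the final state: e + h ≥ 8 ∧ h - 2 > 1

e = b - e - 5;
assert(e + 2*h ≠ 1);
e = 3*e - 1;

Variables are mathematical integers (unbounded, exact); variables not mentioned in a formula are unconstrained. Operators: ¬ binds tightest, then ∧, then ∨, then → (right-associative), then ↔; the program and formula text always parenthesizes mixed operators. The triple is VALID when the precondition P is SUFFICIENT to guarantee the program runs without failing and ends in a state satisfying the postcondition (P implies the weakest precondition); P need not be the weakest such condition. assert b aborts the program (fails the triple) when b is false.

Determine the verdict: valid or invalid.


Working backward. After the program, the postcondition e + h ≥ 8 ∧ h - 2 > 1 must hold; in canonical form it is e + h ≥ 8 ∧ h > 3.
Before e := 3*e - 1: 3*e + h ≥ 9 ∧ h > 3
Before assert e + 2*h ≠ 1: e + 2*h ≠ 1 ∧ 3*e + h ≥ 9 ∧ h > 3
Before e := b - e - 5: b + 2*h ≠ e + 6 ∧ 3*b + h ≥ 3*e + 24 ∧ h > 3
The weakest precondition is b + 2*h ≠ e + 6 ∧ 3*b + h ≥ 3*e + 24 ∧ h > 3.
Check whether b + 2*h ≠ 5 ∧ 3*b + h ≥ 21 ∧ h > 3 ∧ e = -1 implies it.
Every state satisfying the precondition satisfies the weakest precondition: the implication holds.
Answer: valid


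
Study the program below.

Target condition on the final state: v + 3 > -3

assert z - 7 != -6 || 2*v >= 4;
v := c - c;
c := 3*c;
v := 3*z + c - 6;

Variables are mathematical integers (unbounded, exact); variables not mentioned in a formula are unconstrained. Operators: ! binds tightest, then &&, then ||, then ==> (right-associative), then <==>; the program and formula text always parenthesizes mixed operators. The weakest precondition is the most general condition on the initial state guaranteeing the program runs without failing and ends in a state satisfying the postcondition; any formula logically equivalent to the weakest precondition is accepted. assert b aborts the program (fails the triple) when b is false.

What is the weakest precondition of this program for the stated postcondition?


Working backward. After the program, the postcondition v + 3 > -3 must hold; in canonical form it is v > -6.
Before v := 3*z + c - 6: c + 3*z > 0
Before c := 3*c: 3*c + 3*z > 0
Before v := c - c: 3*c + 3*z > 0
Before assert z - 7 != -6 || 2*v >= 4: (z != 1 || 2*v >= 4) && 3*c + 3*z > 0
Answer: WP = (z != 1 || 2*v >= 4) && 3*c + 3*z > 0


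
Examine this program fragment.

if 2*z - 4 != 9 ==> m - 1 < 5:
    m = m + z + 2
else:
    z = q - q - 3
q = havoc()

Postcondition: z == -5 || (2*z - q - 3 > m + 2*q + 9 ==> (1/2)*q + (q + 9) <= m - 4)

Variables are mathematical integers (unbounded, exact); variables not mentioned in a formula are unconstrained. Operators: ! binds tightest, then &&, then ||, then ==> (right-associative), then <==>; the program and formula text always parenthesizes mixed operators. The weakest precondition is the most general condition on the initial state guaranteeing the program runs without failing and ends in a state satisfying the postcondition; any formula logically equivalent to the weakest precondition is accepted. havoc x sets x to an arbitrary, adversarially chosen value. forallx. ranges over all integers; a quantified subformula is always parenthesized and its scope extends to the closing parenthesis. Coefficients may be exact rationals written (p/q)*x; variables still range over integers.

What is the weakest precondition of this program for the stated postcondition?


Working backward. After the program, the postcondition z == -5 || (2*z - q - 3 > m + 2*q + 9 ==> (1/2)*q + (q + 9) <= m - 4) must hold; in canonical form it is z == -5 || (2*z > m + 3*q + 12 ==> (3/2)*q <= m - 13).
Before havoc q: forall q_1. (z == -5 || (2*z > m + 3*q_1 + 12 ==> (3/2)*q_1 <= m - 13))
Then branch requires forall q_1. (z == -5 || (z > m + 3*q_1 + 14 ==> (3/2)*q_1 <= m + z - 11)); else branch requires forall q_1. (m + 3*q_1 < -18 ==> (3/2)*q_1 <= m - 13).
Before the if: ((2*z != 13 ==> m < 6) ==> (forall q_1. (z == -5 || (z > m + 3*q_1 + 14 ==> (3/2)*q_1 <= m + z - 11)))) && ((!(2*z != 13 ==> m < 6)) ==> (forall q_1. (m + 3*q_1 < -18 ==> (3/2)*q_1 <= m - 13)))
Answer: WP = ((2*z != 13 ==> m < 6) ==> (forall q_1. (z == -5 || (z > m + 3*q_1 + 14 ==> (3/2)*q_1 <= m + z - 11)))) && ((!(2*z != 13 ==> m < 6)) ==> (forall q_1. (m + 3*q_1 < -18 ==> (3/2)*q_1 <= m - 13)))


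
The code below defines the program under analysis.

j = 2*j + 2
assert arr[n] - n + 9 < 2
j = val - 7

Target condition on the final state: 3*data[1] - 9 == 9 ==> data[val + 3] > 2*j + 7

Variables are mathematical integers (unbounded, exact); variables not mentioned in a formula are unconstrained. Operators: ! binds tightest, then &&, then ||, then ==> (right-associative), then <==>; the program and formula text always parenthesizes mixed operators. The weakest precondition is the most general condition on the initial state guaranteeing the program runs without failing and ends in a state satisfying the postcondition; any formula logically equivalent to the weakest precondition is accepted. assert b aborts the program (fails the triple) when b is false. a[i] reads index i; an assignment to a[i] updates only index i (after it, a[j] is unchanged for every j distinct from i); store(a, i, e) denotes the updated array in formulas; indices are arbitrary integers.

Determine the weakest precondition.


Working backward. After the program, the postcondition 3*data[1] - 9 == 9 ==> data[val + 3] > 2*j + 7 must hold; in canonical form it is 3*data[1] == 18 ==> data[val + 3] > 2*j + 7.
Before j := val - 7: 3*data[1] == 18 ==> data[val + 3] > 2*val - 7
Before assert arr[n] - n + 9 < 2: arr[n] < n - 7 && (3*data[1] == 18 ==> data[val + 3] > 2*val - 7)
Before j := 2*j + 2: arr[n] < n - 7 && (3*data[1] == 18 ==> data[val + 3] > 2*val - 7)
Answer: WP = arr[n] < n - 7 && (3*data[1] == 18 ==> data[val + 3] > 2*val - 7)


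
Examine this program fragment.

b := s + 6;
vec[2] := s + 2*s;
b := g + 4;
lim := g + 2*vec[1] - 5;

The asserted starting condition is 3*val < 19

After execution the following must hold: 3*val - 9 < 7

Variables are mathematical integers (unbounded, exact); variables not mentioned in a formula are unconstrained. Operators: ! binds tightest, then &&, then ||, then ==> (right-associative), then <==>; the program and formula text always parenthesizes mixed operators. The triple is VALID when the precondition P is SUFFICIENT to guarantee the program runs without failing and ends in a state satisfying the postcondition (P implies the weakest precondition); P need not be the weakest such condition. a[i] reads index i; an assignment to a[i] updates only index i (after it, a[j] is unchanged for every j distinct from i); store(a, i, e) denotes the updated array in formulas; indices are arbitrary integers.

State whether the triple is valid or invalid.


Working backward. After the program, the postcondition 3*val - 9 < 7 must hold; in canonical form it is 3*val < 16.
Before lim := g + 2*vec[1] - 5: 3*val < 16
Before b := g + 4: 3*val < 16
Before vec[2] := s + 2*s: 3*val < 16
Before b := s + 6: 3*val < 16
The weakest precondition is 3*val < 16.
Check whether 3*val < 19 implies it.
Countermodel: at the initial state val = 6, the precondition holds but the weakest precondition fails.
Answer: invalid
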